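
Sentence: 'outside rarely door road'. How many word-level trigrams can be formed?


Word trigrams from [4] words:
  Trigram 1: (outside rarely door)
  Trigram 2: (rarely door road)
Total word trigrams: 4 - 2 = 2

2


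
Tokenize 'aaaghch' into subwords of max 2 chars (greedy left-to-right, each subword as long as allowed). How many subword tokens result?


'aaaghch' has 7 characters.
Chunking with max size 2:
  Chunk 1: 'aa' (positions 0-1)
  Chunk 2: 'ag' (positions 2-3)
  Chunk 3: 'hc' (positions 4-5)
  Chunk 4: 'h' (positions 6-6)
Total chunks: ceil(7 / 2) = 4

4


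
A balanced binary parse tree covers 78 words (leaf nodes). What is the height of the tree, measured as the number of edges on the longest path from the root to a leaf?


In a balanced binary tree with n leaves the deepest leaf is ceil(log2(n)) edges below the root.
log2(78) = 6.2854
ceil(6.2854) = 7
height (edges) = 7

7


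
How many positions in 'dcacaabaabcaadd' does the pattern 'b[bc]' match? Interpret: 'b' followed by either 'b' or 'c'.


Pattern: b[bc] means 'b' followed by either 'b' or 'c'.
Scanning 'dcacaabaabcaadd' position-by-position:
  Pos 0: window 'dc' -> no
  Pos 1: window 'ca' -> no
  Pos 2: window 'ac' -> no
  Pos 3: window 'ca' -> no
  Pos 4: window 'aa' -> no
  Pos 5: window 'ab' -> no
  Pos 6: window 'ba' -> no
  Pos 7: window 'aa' -> no
  Pos 8: window 'ab' -> no
  Pos 9: window 'bc' -> MATCH
  Pos 10: window 'ca' -> no
  Pos 11: window 'aa' -> no
  Pos 12: window 'ad' -> no
  Pos 13: window 'dd' -> no
  Pos 14: window 'd' -> no
Total matches: 1

1


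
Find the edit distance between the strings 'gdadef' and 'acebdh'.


Building DP table for s1='gdadef' (len 6) and s2='acebdh' (len 6):
       a  c  e  b  d  h
    0  1  2  3  4  5  6
  g 1  1  2  3  4  5  6
  d 2  2  2  3  4  4  5
  a 3  2  3  3  4  5  5
  d 4  3  3  4  4  4  5
  e 5  4  4  3  4  5  5
  f 6  5  5  4  4  5  6
Edit distance = dp[6][6] = 6

6


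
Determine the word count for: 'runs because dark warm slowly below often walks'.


Counting words by splitting on spaces:
  Word 1: 'runs'
  Word 2: 'because'
  Word 3: 'dark'
  Word 4: 'warm'
  Word 5: 'slowly'
  Word 6: 'below'
  Word 7: 'often'
  Word 8: 'walks'
Total words: 8

8


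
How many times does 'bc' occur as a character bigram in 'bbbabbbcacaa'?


Scanning 'bbbabbbcacaa' for bigram 'bc':
  Position 0: 'bb' -> no
  Position 1: 'bb' -> no
  Position 2: 'ba' -> no
  Position 3: 'ab' -> no
  Position 4: 'bb' -> no
  Position 5: 'bb' -> no
  Position 6: 'bc' -> MATCH
  Position 7: 'ca' -> no
  Position 8: 'ac' -> no
  Position 9: 'ca' -> no
  Position 10: 'aa' -> no
Total matches: 1

1


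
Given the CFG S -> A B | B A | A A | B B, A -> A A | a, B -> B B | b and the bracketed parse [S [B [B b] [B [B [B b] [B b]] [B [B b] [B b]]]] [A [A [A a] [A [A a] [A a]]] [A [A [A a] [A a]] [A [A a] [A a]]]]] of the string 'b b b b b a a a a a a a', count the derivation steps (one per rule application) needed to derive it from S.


Every bracketed nonterminal node [X ...] in the tree is produced by exactly one rule application.
Reading the tree off as a leftmost derivation:
  Step 1: S  =>  B A   (applied S -> B A)
  Step 2: B A  =>  B B A   (applied B -> B B)
  Step 3: B B A  =>  b B A   (applied B -> b)
  Step 4: b B A  =>  b B B A   (applied B -> B B)
  Step 5: b B B A  =>  b B B B A   (applied B -> B B)
  Step 6: b B B B A  =>  b b B B A   (applied B -> b)
  Step 7: b b B B A  =>  b b b B A   (applied B -> b)
  Step 8: b b b B A  =>  b b b B B A   (applied B -> B B)
  Step 9: b b b B B A  =>  b b b b B A   (applied B -> b)
  Step 10: b b b b B A  =>  b b b b b A   (applied B -> b)
  Step 11: b b b b b A  =>  b b b b b A A   (applied A -> A A)
  Step 12: b b b b b A A  =>  b b b b b A A A   (applied A -> A A)
  Step 13: b b b b b A A A  =>  b b b b b a A A   (applied A -> a)
  Step 14: b b b b b a A A  =>  b b b b b a A A A   (applied A -> A A)
  Step 15: b b b b b a A A A  =>  b b b b b a a A A   (applied A -> a)
  Step 16: b b b b b a a A A  =>  b b b b b a a a A   (applied A -> a)
  Step 17: b b b b b a a a A  =>  b b b b b a a a A A   (applied A -> A A)
  Step 18: b b b b b a a a A A  =>  b b b b b a a a A A A   (applied A -> A A)
  Step 19: b b b b b a a a A A A  =>  b b b b b a a a a A A   (applied A -> a)
  Step 20: b b b b b a a a a A A  =>  b b b b b a a a a a A   (applied A -> a)
  Step 21: b b b b b a a a a a A  =>  b b b b b a a a a a A A   (applied A -> A A)
  Step 22: b b b b b a a a a a A A  =>  b b b b b a a a a a a A   (applied A -> a)
  Step 23: b b b b b a a a a a a A  =>  b b b b b a a a a a a a   (applied A -> a)
Final yield: b b b b b a a a a a a a
Total rewrite steps: 23

23


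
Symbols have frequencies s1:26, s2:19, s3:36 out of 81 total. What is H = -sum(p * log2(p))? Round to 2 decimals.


Computing entropy H = -sum(p_i * log2(p_i)):
  s1: p = 26/81 = 0.3210, -p*log2(p) = 0.5262
  s2: p = 19/81 = 0.2346, -p*log2(p) = 0.4907
  s3: p = 36/81 = 0.4444, -p*log2(p) = 0.5200
H = sum of terms = 1.5369
Rounded to 2 decimals: 1.54

1.54


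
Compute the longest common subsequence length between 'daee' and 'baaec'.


DP table for LCS of 'daee' and 'baaec':
       b  a  a  e  c
    0  0  0  0  0  0
  d 0  0  0  0  0  0
  a 0  0  1  1  1  1
  e 0  0  1  1  2  2
  e 0  0  1  1  2  2
LCS: 'ae'
LCS length = 2

2


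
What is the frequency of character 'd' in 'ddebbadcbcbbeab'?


Scanning 'ddebbadcbcbbeab' for 'd':
  Position 0: 'd' -> MATCH (count: 1)
  Position 1: 'd' -> MATCH (count: 2)
  Position 6: 'd' -> MATCH (count: 3)
Total occurrences of 'd': 3

3


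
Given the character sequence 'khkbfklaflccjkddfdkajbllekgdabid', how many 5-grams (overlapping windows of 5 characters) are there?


String 'khkbfklaflccjkddfdkajbllekgdabid' has length L = 32.
Number of overlapping n-grams = L - n + 1
Substituting: 32 - 5 + 1 = 28

28


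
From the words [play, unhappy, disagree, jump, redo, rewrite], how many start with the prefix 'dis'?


Checking each word for prefix 'dis':
  'play' -> no (count: 0)
  'unhappy' -> no (count: 0)
  'disagree' -> YES, starts with 'dis' (count: 1)
  'jump' -> no (count: 1)
  'redo' -> no (count: 1)
  'rewrite' -> no (count: 1)
Total with prefix 'dis': 1

1


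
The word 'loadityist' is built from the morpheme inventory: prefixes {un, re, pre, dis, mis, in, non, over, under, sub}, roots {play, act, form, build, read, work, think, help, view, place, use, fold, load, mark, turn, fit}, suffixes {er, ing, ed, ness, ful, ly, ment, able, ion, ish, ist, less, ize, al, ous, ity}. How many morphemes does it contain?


Segmenting 'loadityist' against the inventory:
  'load' -> root (morpheme 1)
  'ity' -> suffix (morpheme 2)
  'ist' -> suffix (morpheme 3)
Total morphemes: 3

3


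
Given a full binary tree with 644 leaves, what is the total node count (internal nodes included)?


Leaf nodes (terminals): 644
Internal nodes = n - 1 = 644 - 1 = 643
Total = leaves + internal = 644 + 643 = 1287

1287


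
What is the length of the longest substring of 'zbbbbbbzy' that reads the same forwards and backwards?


Scanning 'zbbbbbbzy' for palindromic substrings.
Substring at positions 0-7: 'zbbbbbbz'.
Check: reverse('zbbbbbbz') = 'zbbbbbbz' -> palindrome confirmed.
Neighbouring characters ('-' / 'y') break symmetry, so it cannot extend further.
No longer palindromic substring exists; longest length = 8

8


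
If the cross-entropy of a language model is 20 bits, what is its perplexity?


Perplexity formula: PP = 2^H
H = 20
PP = 2^20
PP = 2^20 = 1048576

1048576


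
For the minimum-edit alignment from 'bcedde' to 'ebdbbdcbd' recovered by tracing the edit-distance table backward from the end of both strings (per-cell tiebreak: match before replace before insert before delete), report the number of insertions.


Edit distance = 7. Backtracking from cell (6, 9) with preference match > replace > insert > delete,
then listing the resulting alignment 'bcedde' -> 'ebdbbdcbd' left to right:
  Step 1: insert 'e' [insertion #1]
  Step 2: keep 'b'
  Step 3: insert 'd' [insertion #2]
  Step 4: replace c->b
  Step 5: replace e->b
  Step 6: keep 'd'
  Step 7: insert 'c' [insertion #3]
  Step 8: replace d->b
  Step 9: replace e->d
Total insertions: 3

3


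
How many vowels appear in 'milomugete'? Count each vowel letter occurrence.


Scanning each character of 'milomugete':
  Position 1: 'm' -> consonant (running count: 0)
  Position 2: 'i' -> vowel (running count: 1)
  Position 3: 'l' -> consonant (running count: 1)
  Position 4: 'o' -> vowel (running count: 2)
  Position 5: 'm' -> consonant (running count: 2)
  Position 6: 'u' -> vowel (running count: 3)
  Position 7: 'g' -> consonant (running count: 3)
  Position 8: 'e' -> vowel (running count: 4)
  Position 9: 't' -> consonant (running count: 4)
  Position 10: 'e' -> vowel (running count: 5)
Total vowels: 5

5


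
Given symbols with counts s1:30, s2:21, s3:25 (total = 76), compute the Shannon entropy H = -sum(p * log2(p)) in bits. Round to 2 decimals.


Computing entropy H = -sum(p_i * log2(p_i)):
  s1: p = 30/76 = 0.3947, -p*log2(p) = 0.5294
  s2: p = 21/76 = 0.2763, -p*log2(p) = 0.5127
  s3: p = 25/76 = 0.3289, -p*log2(p) = 0.5277
H = sum of terms = 1.5698
Rounded to 2 decimals: 1.57

1.57


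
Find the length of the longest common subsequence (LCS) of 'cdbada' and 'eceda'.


DP table for LCS of 'cdbada' and 'eceda':
       e  c  e  d  a
    0  0  0  0  0  0
  c 0  0  1  1  1  1
  d 0  0  1  1  2  2
  b 0  0  1  1  2  2
  a 0  0  1  1  2  3
  d 0  0  1  1  2  3
  a 0  0  1  1  2  3
LCS: 'cda'
LCS length = 3

3


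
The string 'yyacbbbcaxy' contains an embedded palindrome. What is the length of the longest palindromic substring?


Scanning 'yyacbbbcaxy' for palindromic substrings.
Substring at positions 2-8: 'acbbbca'.
Check: reverse('acbbbca') = 'acbbbca' -> palindrome confirmed.
Neighbouring characters ('y' / 'x') break symmetry, so it cannot extend further.
No longer palindromic substring exists; longest length = 7

7


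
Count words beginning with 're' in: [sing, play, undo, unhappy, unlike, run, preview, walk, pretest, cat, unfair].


Checking each word for prefix 're':
  'sing' -> no (count: 0)
  'play' -> no (count: 0)
  'undo' -> no (count: 0)
  'unhappy' -> no (count: 0)
  'unlike' -> no (count: 0)
  'run' -> no (count: 0)
  'preview' -> no (count: 0)
  'walk' -> no (count: 0)
  'pretest' -> no (count: 0)
  'cat' -> no (count: 0)
  'unfair' -> no (count: 0)
Total with prefix 're': 0

0


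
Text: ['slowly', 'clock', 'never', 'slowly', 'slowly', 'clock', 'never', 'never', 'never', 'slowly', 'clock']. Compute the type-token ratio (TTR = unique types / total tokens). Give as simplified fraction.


Tokens: 11
Unique types: ('clock', 'never', 'slowly') = 3
TTR = 3/11
Already in lowest terms.

3/11


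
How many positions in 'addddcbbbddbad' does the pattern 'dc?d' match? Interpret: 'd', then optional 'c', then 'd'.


Pattern: dc?d means 'd', then optional 'c', then 'd'.
Scanning 'addddcbbbddbad' position-by-position:
  Pos 0: window 'add' -> no
  Pos 1: window 'ddd' -> MATCH
  Pos 2: window 'ddd' -> MATCH
  Pos 3: window 'ddc' -> MATCH
  Pos 4: window 'dcb' -> no
  Pos 5: window 'cbb' -> no
  Pos 6: window 'bbb' -> no
  Pos 7: window 'bbd' -> no
  Pos 8: window 'bdd' -> no
  Pos 9: window 'ddb' -> MATCH
  Pos 10: window 'dba' -> no
  Pos 11: window 'bad' -> no
  Pos 12: window 'ad' -> no
  Pos 13: window 'd' -> no
Total matches: 4

4


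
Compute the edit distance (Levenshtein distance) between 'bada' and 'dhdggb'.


Building DP table for s1='bada' (len 4) and s2='dhdggb' (len 6):
       d  h  d  g  g  b
    0  1  2  3  4  5  6
  b 1  1  2  3  4  5  5
  a 2  2  2  3  4  5  6
  d 3  2  3  2  3  4  5
  a 4  3  3  3  3  4  5
Edit distance = dp[4][6] = 5

5


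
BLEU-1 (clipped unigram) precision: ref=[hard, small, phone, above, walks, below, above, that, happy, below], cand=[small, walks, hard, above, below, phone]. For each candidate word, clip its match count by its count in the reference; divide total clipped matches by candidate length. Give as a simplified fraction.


Reference word counts: {'above': 2, 'below': 2, 'happy': 1, 'hard': 1, 'phone': 1, 'small': 1, 'that': 1, 'walks': 1}
Checking each candidate word (with clipping):
  'small' -> in reference (ref count 1, used 1/1) -> match (matches: 1)
  'walks' -> in reference (ref count 1, used 1/1) -> match (matches: 2)
  'hard' -> in reference (ref count 1, used 1/1) -> match (matches: 3)
  'above' -> in reference (ref count 2, used 1/2) -> match (matches: 4)
  'below' -> in reference (ref count 2, used 1/2) -> match (matches: 5)
  'phone' -> in reference (ref count 1, used 1/1) -> match (matches: 6)
Clipped matches: 6, Candidate length: 6
Precision = 6/6 = 1

1


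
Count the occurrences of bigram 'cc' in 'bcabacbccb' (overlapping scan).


Scanning 'bcabacbccb' for bigram 'cc':
  Position 0: 'bc' -> no
  Position 1: 'ca' -> no
  Position 2: 'ab' -> no
  Position 3: 'ba' -> no
  Position 4: 'ac' -> no
  Position 5: 'cb' -> no
  Position 6: 'bc' -> no
  Position 7: 'cc' -> MATCH
  Position 8: 'cb' -> no
Total matches: 1

1


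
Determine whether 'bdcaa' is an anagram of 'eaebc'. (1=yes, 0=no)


Sort characters of 'bdcaa': 'aabcd'
Sort characters of 'eaebc': 'abcee'
Sorted forms differ -> they are NOT anagrams
Result: 0

0


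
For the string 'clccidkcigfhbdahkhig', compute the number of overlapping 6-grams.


String 'clccidkcigfhbdahkhig' has length L = 20.
Number of overlapping n-grams = L - n + 1
Substituting: 20 - 6 + 1 = 15

15


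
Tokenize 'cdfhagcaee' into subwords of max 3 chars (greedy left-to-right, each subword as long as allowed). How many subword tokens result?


'cdfhagcaee' has 10 characters.
Chunking with max size 3:
  Chunk 1: 'cdf' (positions 0-2)
  Chunk 2: 'hag' (positions 3-5)
  Chunk 3: 'cae' (positions 6-8)
  Chunk 4: 'e' (positions 9-9)
Total chunks: ceil(10 / 3) = 4

4


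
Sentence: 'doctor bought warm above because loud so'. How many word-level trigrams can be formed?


Word trigrams from [7] words:
  Trigram 1: (doctor bought warm)
  Trigram 2: (bought warm above)
  Trigram 3: (warm above because)
  Trigram 4: (above because loud)
  Trigram 5: (because loud so)
Total word trigrams: 7 - 2 = 5

5


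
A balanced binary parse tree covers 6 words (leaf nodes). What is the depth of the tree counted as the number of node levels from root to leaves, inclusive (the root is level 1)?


In a balanced binary tree with n leaves the deepest leaf is ceil(log2(n)) edges below the root,
so counting node levels inclusive of root and leaves gives ceil(log2(n)) + 1 levels.
log2(6) = 2.5850
ceil(2.5850) = 3
levels = 3 + 1 = 4

4


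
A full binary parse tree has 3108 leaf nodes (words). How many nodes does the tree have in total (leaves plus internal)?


Leaf nodes (terminals): 3108
Internal nodes = n - 1 = 3108 - 1 = 3107
Total = leaves + internal = 3108 + 3107 = 6215

6215


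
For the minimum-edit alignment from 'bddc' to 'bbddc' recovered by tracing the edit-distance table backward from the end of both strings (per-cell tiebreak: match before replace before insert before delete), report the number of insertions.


Edit distance = 1. Backtracking from cell (4, 5) with preference match > replace > insert > delete,
then listing the resulting alignment 'bddc' -> 'bbddc' left to right:
  Step 1: insert 'b' [insertion #1]
  Step 2: keep 'b'
  Step 3: keep 'd'
  Step 4: keep 'd'
  Step 5: keep 'c'
Total insertions: 1

1


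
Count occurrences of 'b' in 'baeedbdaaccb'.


Scanning 'baeedbdaaccb' for 'b':
  Position 0: 'b' -> MATCH (count: 1)
  Position 5: 'b' -> MATCH (count: 2)
  Position 11: 'b' -> MATCH (count: 3)
Total occurrences of 'b': 3

3


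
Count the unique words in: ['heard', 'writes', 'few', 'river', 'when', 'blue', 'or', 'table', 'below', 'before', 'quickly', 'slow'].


Listing all tokens and tracking unique types:
  Token 1: 'heard' -> NEW (unique so far: 1)
  Token 2: 'writes' -> NEW (unique so far: 2)
  Token 3: 'few' -> NEW (unique so far: 3)
  Token 4: 'river' -> NEW (unique so far: 4)
  Token 5: 'when' -> NEW (unique so far: 5)
  Token 6: 'blue' -> NEW (unique so far: 6)
  Token 7: 'or' -> NEW (unique so far: 7)
  Token 8: 'table' -> NEW (unique so far: 8)
  Token 9: 'below' -> NEW (unique so far: 9)
  Token 10: 'before' -> NEW (unique so far: 10)
  Token 11: 'quickly' -> NEW (unique so far: 11)
  Token 12: 'slow' -> NEW (unique so far: 12)
Unique types: ('before', 'below', 'blue', 'few', 'heard', 'or', 'quickly', 'river', 'slow', 'table', 'when', 'writes')
Vocabulary size: 12

12


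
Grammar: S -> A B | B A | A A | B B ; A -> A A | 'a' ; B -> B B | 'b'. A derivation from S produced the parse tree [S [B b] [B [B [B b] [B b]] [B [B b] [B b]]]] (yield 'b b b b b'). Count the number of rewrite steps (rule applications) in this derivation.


Every bracketed nonterminal node [X ...] in the tree is produced by exactly one rule application.
Reading the tree off as a leftmost derivation:
  Step 1: S  =>  B B   (applied S -> B B)
  Step 2: B B  =>  b B   (applied B -> b)
  Step 3: b B  =>  b B B   (applied B -> B B)
  Step 4: b B B  =>  b B B B   (applied B -> B B)
  Step 5: b B B B  =>  b b B B   (applied B -> b)
  Step 6: b b B B  =>  b b b B   (applied B -> b)
  Step 7: b b b B  =>  b b b B B   (applied B -> B B)
  Step 8: b b b B B  =>  b b b b B   (applied B -> b)
  Step 9: b b b b B  =>  b b b b b   (applied B -> b)
Final yield: b b b b b
Total rewrite steps: 9

9


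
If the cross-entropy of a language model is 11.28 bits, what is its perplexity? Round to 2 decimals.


Perplexity formula: PP = 2^H
H = 11.28
PP = 2^11.28
Decompose: 2^11.28 = 2^11 * 2^0.28
2^11 = 2048, 2^0.28 ~ 1.2141949
PP ~ 2048 * 1.2141949 = 2486.6711552
Rounded to 2 decimals: 2486.67

2486.67


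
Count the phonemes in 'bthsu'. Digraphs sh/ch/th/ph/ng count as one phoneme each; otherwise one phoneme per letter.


Parsing 'bthsu' greedily, digraphs first:
  'b' -> consonant phoneme (phonemes so far: 1)
  'th' -> digraph (1 consonant phoneme) (phonemes so far: 2)
  's' -> consonant phoneme (phonemes so far: 3)
  'u' -> vowel phoneme (phonemes so far: 4)
Total phonemes: 4

4


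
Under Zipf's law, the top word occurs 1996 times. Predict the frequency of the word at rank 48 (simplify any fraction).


Zipf's law: freq(rank) = f1 / rank
f1 = 1996, rank = 48
freq = 1996 / 48
GCD(1996, 48) = 4
Simplified: 499/12

499/12


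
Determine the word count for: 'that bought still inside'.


Counting words by splitting on spaces:
  Word 1: 'that'
  Word 2: 'bought'
  Word 3: 'still'
  Word 4: 'inside'
Total words: 4

4


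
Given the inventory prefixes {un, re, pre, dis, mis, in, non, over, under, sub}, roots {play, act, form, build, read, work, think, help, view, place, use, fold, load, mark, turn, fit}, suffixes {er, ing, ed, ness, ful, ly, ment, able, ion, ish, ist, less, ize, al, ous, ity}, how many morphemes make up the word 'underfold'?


Segmenting 'underfold' against the inventory:
  'under' -> prefix (morpheme 1)
  'fold' -> root (morpheme 2)
Total morphemes: 2

2


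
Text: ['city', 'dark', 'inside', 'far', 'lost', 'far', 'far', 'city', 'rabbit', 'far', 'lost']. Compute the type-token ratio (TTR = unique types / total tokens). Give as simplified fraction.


Tokens: 11
Unique types: ('city', 'dark', 'far', 'inside', 'lost', 'rabbit') = 6
TTR = 6/11
Already in lowest terms.

6/11


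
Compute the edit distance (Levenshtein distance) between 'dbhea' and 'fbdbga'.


Building DP table for s1='dbhea' (len 5) and s2='fbdbga' (len 6):
       f  b  d  b  g  a
    0  1  2  3  4  5  6
  d 1  1  2  2  3  4  5
  b 2  2  1  2  2  3  4
  h 3  3  2  2  3  3  4
  e 4  4  3  3  3  4  4
  a 5  5  4  4  4  4  4
Edit distance = dp[5][6] = 4

4


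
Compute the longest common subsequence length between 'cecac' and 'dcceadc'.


DP table for LCS of 'cecac' and 'dcceadc':
       d  c  c  e  a  d  c
    0  0  0  0  0  0  0  0
  c 0  0  1  1  1  1  1  1
  e 0  0  1  1  2  2  2  2
  c 0  0  1  2  2  2  2  3
  a 0  0  1  2  2  3  3  3
  c 0  0  1  2  2  3  3  4
LCS: 'ceac'
LCS length = 4

4


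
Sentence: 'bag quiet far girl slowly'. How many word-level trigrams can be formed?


Word trigrams from [5] words:
  Trigram 1: (bag quiet far)
  Trigram 2: (quiet far girl)
  Trigram 3: (far girl slowly)
Total word trigrams: 5 - 2 = 3

3


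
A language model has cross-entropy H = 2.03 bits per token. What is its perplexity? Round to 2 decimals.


Perplexity formula: PP = 2^H
H = 2.03
PP = 2^2.03
Decompose: 2^2.03 = 2^2 * 2^0.03
2^2 = 4, 2^0.03 ~ 1.0210121
PP ~ 4 * 1.0210121 = 4.0840484
Rounded to 2 decimals: 4.08

4.08


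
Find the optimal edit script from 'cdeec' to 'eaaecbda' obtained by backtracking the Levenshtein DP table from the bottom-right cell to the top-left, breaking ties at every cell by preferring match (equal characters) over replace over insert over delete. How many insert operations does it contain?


Edit distance = 6. Backtracking from cell (5, 8) with preference match > replace > insert > delete,
then listing the resulting alignment 'cdeec' -> 'eaaecbda' left to right:
  Step 1: replace c->e
  Step 2: replace d->a
  Step 3: replace e->a
  Step 4: keep 'e'
  Step 5: keep 'c'
  Step 6: insert 'b' [insertion #1]
  Step 7: insert 'd' [insertion #2]
  Step 8: insert 'a' [insertion #3]
Total insertions: 3

3


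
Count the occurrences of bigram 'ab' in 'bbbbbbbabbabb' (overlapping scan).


Scanning 'bbbbbbbabbabb' for bigram 'ab':
  Position 0: 'bb' -> no
  Position 1: 'bb' -> no
  Position 2: 'bb' -> no
  Position 3: 'bb' -> no
  Position 4: 'bb' -> no
  Position 5: 'bb' -> no
  Position 6: 'ba' -> no
  Position 7: 'ab' -> MATCH
  Position 8: 'bb' -> no
  Position 9: 'ba' -> no
  Position 10: 'ab' -> MATCH
  Position 11: 'bb' -> no
Total matches: 2

2


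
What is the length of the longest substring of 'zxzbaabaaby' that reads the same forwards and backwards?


Scanning 'zxzbaabaaby' for palindromic substrings.
Substring at positions 3-9: 'baabaab'.
Check: reverse('baabaab') = 'baabaab' -> palindrome confirmed.
Neighbouring characters ('z' / 'y') break symmetry, so it cannot extend further.
No longer palindromic substring exists; longest length = 7

7


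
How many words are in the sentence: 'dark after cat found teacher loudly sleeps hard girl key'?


Counting words by splitting on spaces:
  Word 1: 'dark'
  Word 2: 'after'
  Word 3: 'cat'
  Word 4: 'found'
  Word 5: 'teacher'
  Word 6: 'loudly'
  Word 7: 'sleeps'
  Word 8: 'hard'
  Word 9: 'girl'
  Word 10: 'key'
Total words: 10

10


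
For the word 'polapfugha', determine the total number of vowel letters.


Scanning each character of 'polapfugha':
  Position 1: 'p' -> consonant (running count: 0)
  Position 2: 'o' -> vowel (running count: 1)
  Position 3: 'l' -> consonant (running count: 1)
  Position 4: 'a' -> vowel (running count: 2)
  Position 5: 'p' -> consonant (running count: 2)
  Position 6: 'f' -> consonant (running count: 2)
  Position 7: 'u' -> vowel (running count: 3)
  Position 8: 'g' -> consonant (running count: 3)
  Position 9: 'h' -> consonant (running count: 3)
  Position 10: 'a' -> vowel (running count: 4)
Total vowels: 4

4


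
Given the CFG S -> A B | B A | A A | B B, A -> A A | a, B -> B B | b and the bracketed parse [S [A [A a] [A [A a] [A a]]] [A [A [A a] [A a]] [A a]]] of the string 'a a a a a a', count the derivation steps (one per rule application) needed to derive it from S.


Every bracketed nonterminal node [X ...] in the tree is produced by exactly one rule application.
Reading the tree off as a leftmost derivation:
  Step 1: S  =>  A A   (applied S -> A A)
  Step 2: A A  =>  A A A   (applied A -> A A)
  Step 3: A A A  =>  a A A   (applied A -> a)
  Step 4: a A A  =>  a A A A   (applied A -> A A)
  Step 5: a A A A  =>  a a A A   (applied A -> a)
  Step 6: a a A A  =>  a a a A   (applied A -> a)
  Step 7: a a a A  =>  a a a A A   (applied A -> A A)
  Step 8: a a a A A  =>  a a a A A A   (applied A -> A A)
  Step 9: a a a A A A  =>  a a a a A A   (applied A -> a)
  Step 10: a a a a A A  =>  a a a a a A   (applied A -> a)
  Step 11: a a a a a A  =>  a a a a a a   (applied A -> a)
Final yield: a a a a a a
Total rewrite steps: 11

11


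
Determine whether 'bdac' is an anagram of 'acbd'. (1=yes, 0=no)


Sort characters of 'bdac': 'abcd'
Sort characters of 'acbd': 'abcd'
Sorted forms match -> they ARE anagrams
Result: 1

1


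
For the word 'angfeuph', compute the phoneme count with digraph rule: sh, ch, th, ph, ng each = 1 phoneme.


Parsing 'angfeuph' greedily, digraphs first:
  'a' -> vowel phoneme (phonemes so far: 1)
  'ng' -> digraph (1 consonant phoneme) (phonemes so far: 2)
  'f' -> consonant phoneme (phonemes so far: 3)
  'e' -> vowel phoneme (phonemes so far: 4)
  'u' -> vowel phoneme (phonemes so far: 5)
  'ph' -> digraph (1 consonant phoneme) (phonemes so far: 6)
Total phonemes: 6

6


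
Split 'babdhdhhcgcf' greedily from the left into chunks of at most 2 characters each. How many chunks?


'babdhdhhcgcf' has 12 characters.
Chunking with max size 2:
  Chunk 1: 'ba' (positions 0-1)
  Chunk 2: 'bd' (positions 2-3)
  Chunk 3: 'hd' (positions 4-5)
  Chunk 4: 'hh' (positions 6-7)
  Chunk 5: 'cg' (positions 8-9)
  Chunk 6: 'cf' (positions 10-11)
Total chunks: ceil(12 / 2) = 6

6


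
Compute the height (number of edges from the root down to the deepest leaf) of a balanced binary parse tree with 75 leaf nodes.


In a balanced binary tree with n leaves the deepest leaf is ceil(log2(n)) edges below the root.
log2(75) = 6.2288
ceil(6.2288) = 7
height (edges) = 7

7


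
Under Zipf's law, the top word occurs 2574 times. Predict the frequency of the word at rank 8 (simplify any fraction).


Zipf's law: freq(rank) = f1 / rank
f1 = 2574, rank = 8
freq = 2574 / 8
GCD(2574, 8) = 2
Simplified: 1287/4

1287/4


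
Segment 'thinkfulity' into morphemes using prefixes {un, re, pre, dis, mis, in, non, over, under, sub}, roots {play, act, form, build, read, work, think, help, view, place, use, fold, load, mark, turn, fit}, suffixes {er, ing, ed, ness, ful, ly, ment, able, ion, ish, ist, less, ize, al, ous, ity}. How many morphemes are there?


Segmenting 'thinkfulity' against the inventory:
  'think' -> root (morpheme 1)
  'ful' -> suffix (morpheme 2)
  'ity' -> suffix (morpheme 3)
Total morphemes: 3

3


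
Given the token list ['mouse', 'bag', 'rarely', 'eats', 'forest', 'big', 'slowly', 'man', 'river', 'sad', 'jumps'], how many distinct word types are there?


Listing all tokens and tracking unique types:
  Token 1: 'mouse' -> NEW (unique so far: 1)
  Token 2: 'bag' -> NEW (unique so far: 2)
  Token 3: 'rarely' -> NEW (unique so far: 3)
  Token 4: 'eats' -> NEW (unique so far: 4)
  Token 5: 'forest' -> NEW (unique so far: 5)
  Token 6: 'big' -> NEW (unique so far: 6)
  Token 7: 'slowly' -> NEW (unique so far: 7)
  Token 8: 'man' -> NEW (unique so far: 8)
  Token 9: 'river' -> NEW (unique so far: 9)
  Token 10: 'sad' -> NEW (unique so far: 10)
  Token 11: 'jumps' -> NEW (unique so far: 11)
Unique types: ('bag', 'big', 'eats', 'forest', 'jumps', 'man', 'mouse', 'rarely', 'river', 'sad', 'slowly')
Vocabulary size: 11

11


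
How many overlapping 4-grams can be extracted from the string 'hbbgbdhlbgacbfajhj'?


String 'hbbgbdhlbgacbfajhj' has length L = 18.
Number of overlapping n-grams = L - n + 1
Substituting: 18 - 4 + 1 = 15

15


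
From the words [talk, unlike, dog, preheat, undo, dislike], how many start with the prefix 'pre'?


Checking each word for prefix 'pre':
  'talk' -> no (count: 0)
  'unlike' -> no (count: 0)
  'dog' -> no (count: 0)
  'preheat' -> YES, starts with 'pre' (count: 1)
  'undo' -> no (count: 1)
  'dislike' -> no (count: 1)
Total with prefix 'pre': 1

1


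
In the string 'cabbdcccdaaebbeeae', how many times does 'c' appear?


Scanning 'cabbdcccdaaebbeeae' for 'c':
  Position 0: 'c' -> MATCH (count: 1)
  Position 5: 'c' -> MATCH (count: 2)
  Position 6: 'c' -> MATCH (count: 3)
  Position 7: 'c' -> MATCH (count: 4)
Total occurrences of 'c': 4

4


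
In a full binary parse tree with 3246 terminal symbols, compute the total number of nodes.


Leaf nodes (terminals): 3246
Internal nodes = n - 1 = 3246 - 1 = 3245
Total = leaves + internal = 3246 + 3245 = 6491

6491


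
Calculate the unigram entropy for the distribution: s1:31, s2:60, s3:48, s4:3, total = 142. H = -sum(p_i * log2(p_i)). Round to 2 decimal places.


Computing entropy H = -sum(p_i * log2(p_i)):
  s1: p = 31/142 = 0.2183, -p*log2(p) = 0.4793
  s2: p = 60/142 = 0.4225, -p*log2(p) = 0.5252
  s3: p = 48/142 = 0.3380, -p*log2(p) = 0.5289
  s4: p = 3/142 = 0.0211, -p*log2(p) = 0.1176
H = sum of terms = 1.6510
Rounded to 2 decimals: 1.65

1.65


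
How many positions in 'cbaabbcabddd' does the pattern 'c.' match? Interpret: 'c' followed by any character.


Pattern: c. means 'c' followed by any character.
Scanning 'cbaabbcabddd' position-by-position:
  Pos 0: window 'cb' -> MATCH
  Pos 1: window 'ba' -> no
  Pos 2: window 'aa' -> no
  Pos 3: window 'ab' -> no
  Pos 4: window 'bb' -> no
  Pos 5: window 'bc' -> no
  Pos 6: window 'ca' -> MATCH
  Pos 7: window 'ab' -> no
  Pos 8: window 'bd' -> no
  Pos 9: window 'dd' -> no
  Pos 10: window 'dd' -> no
  Pos 11: window 'd' -> no
Total matches: 2

2


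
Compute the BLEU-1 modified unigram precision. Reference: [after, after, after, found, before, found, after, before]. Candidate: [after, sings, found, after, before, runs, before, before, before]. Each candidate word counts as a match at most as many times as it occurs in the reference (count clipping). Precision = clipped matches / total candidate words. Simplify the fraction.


Reference word counts: {'after': 4, 'before': 2, 'found': 2}
Checking each candidate word (with clipping):
  'after' -> in reference (ref count 4, used 1/4) -> match (matches: 1)
  'sings' -> not in reference -> no match (matches: 1)
  'found' -> in reference (ref count 2, used 1/2) -> match (matches: 2)
  'after' -> in reference (ref count 4, used 2/4) -> match (matches: 3)
  'before' -> in reference (ref count 2, used 1/2) -> match (matches: 4)
  'runs' -> not in reference -> no match (matches: 4)
  'before' -> in reference (ref count 2, used 2/2) -> match (matches: 5)
  'before' -> ref count 2 already used up (2/2) -> clipped, no match (matches: 5)
  'before' -> ref count 2 already used up (2/2) -> clipped, no match (matches: 5)
Clipped matches: 5, Candidate length: 9
Precision = 5/9

5/9


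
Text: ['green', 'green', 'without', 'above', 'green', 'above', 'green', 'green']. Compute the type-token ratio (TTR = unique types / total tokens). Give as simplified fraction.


Tokens: 8
Unique types: ('above', 'green', 'without') = 3
TTR = 3/8
Already in lowest terms.

3/8


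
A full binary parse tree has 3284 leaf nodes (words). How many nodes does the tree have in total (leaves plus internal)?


Leaf nodes (terminals): 3284
Internal nodes = n - 1 = 3284 - 1 = 3283
Total = leaves + internal = 3284 + 3283 = 6567

6567


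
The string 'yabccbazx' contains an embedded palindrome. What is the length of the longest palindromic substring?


Scanning 'yabccbazx' for palindromic substrings.
Substring at positions 1-6: 'abccba'.
Check: reverse('abccba') = 'abccba' -> palindrome confirmed.
Neighbouring characters ('y' / 'z') break symmetry, so it cannot extend further.
No longer palindromic substring exists; longest length = 6

6


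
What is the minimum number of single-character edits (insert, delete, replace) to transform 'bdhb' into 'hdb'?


Building DP table for s1='bdhb' (len 4) and s2='hdb' (len 3):
       h  d  b
    0  1  2  3
  b 1  1  2  2
  d 2  2  1  2
  h 3  2  2  2
  b 4  3  3  2
Edit distance = dp[4][3] = 2

2


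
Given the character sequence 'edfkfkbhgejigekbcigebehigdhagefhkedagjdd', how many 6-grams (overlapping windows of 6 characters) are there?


String 'edfkfkbhgejigekbcigebehigdhagefhkedagjdd' has length L = 40.
Number of overlapping n-grams = L - n + 1
Substituting: 40 - 6 + 1 = 35

35


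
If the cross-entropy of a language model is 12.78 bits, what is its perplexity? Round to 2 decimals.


Perplexity formula: PP = 2^H
H = 12.78
PP = 2^12.78
Decompose: 2^12.78 = 2^12 * 2^0.78
2^12 = 4096, 2^0.78 ~ 1.7171309
PP ~ 4096 * 1.7171309 = 7033.3681664
Rounded to 2 decimals: 7033.37

7033.37


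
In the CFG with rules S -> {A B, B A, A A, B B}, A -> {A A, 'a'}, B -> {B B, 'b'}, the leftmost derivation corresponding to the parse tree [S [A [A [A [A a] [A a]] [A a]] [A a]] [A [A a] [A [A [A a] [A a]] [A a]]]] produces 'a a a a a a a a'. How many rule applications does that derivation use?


Every bracketed nonterminal node [X ...] in the tree is produced by exactly one rule application.
Reading the tree off as a leftmost derivation:
  Step 1: S  =>  A A   (applied S -> A A)
  Step 2: A A  =>  A A A   (applied A -> A A)
  Step 3: A A A  =>  A A A A   (applied A -> A A)
  Step 4: A A A A  =>  A A A A A   (applied A -> A A)
  Step 5: A A A A A  =>  a A A A A   (applied A -> a)
  Step 6: a A A A A  =>  a a A A A   (applied A -> a)
  Step 7: a a A A A  =>  a a a A A   (applied A -> a)
  Step 8: a a a A A  =>  a a a a A   (applied A -> a)
  Step 9: a a a a A  =>  a a a a A A   (applied A -> A A)
  Step 10: a a a a A A  =>  a a a a a A   (applied A -> a)
  Step 11: a a a a a A  =>  a a a a a A A   (applied A -> A A)
  Step 12: a a a a a A A  =>  a a a a a A A A   (applied A -> A A)
  Step 13: a a a a a A A A  =>  a a a a a a A A   (applied A -> a)
  Step 14: a a a a a a A A  =>  a a a a a a a A   (applied A -> a)
  Step 15: a a a a a a a A  =>  a a a a a a a a   (applied A -> a)
Final yield: a a a a a a a a
Total rewrite steps: 15

15


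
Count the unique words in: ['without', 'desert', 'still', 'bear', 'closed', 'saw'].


Listing all tokens and tracking unique types:
  Token 1: 'without' -> NEW (unique so far: 1)
  Token 2: 'desert' -> NEW (unique so far: 2)
  Token 3: 'still' -> NEW (unique so far: 3)
  Token 4: 'bear' -> NEW (unique so far: 4)
  Token 5: 'closed' -> NEW (unique so far: 5)
  Token 6: 'saw' -> NEW (unique so far: 6)
Unique types: ('bear', 'closed', 'desert', 'saw', 'still', 'without')
Vocabulary size: 6

6


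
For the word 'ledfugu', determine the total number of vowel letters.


Scanning each character of 'ledfugu':
  Position 1: 'l' -> consonant (running count: 0)
  Position 2: 'e' -> vowel (running count: 1)
  Position 3: 'd' -> consonant (running count: 1)
  Position 4: 'f' -> consonant (running count: 1)
  Position 5: 'u' -> vowel (running count: 2)
  Position 6: 'g' -> consonant (running count: 2)
  Position 7: 'u' -> vowel (running count: 3)
Total vowels: 3

3


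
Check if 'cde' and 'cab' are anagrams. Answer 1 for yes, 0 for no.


Sort characters of 'cde': 'cde'
Sort characters of 'cab': 'abc'
Sorted forms differ -> they are NOT anagrams
Result: 0

0


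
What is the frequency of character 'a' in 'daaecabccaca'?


Scanning 'daaecabccaca' for 'a':
  Position 1: 'a' -> MATCH (count: 1)
  Position 2: 'a' -> MATCH (count: 2)
  Position 5: 'a' -> MATCH (count: 3)
  Position 9: 'a' -> MATCH (count: 4)
  Position 11: 'a' -> MATCH (count: 5)
Total occurrences of 'a': 5

5


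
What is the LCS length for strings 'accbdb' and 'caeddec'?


DP table for LCS of 'accbdb' and 'caeddec':
       c  a  e  d  d  e  c
    0  0  0  0  0  0  0  0
  a 0  0  1  1  1  1  1  1
  c 0  1  1  1  1  1  1  2
  c 0  1  1  1  1  1  1  2
  b 0  1  1  1  1  1  1  2
  d 0  1  1  1  2  2  2  2
  b 0  1  1  1  2  2  2  2
LCS: 'ac'
LCS length = 2

2


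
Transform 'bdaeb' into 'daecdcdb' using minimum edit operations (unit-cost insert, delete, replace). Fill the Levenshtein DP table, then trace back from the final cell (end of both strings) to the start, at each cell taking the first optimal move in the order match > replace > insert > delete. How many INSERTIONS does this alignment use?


Edit distance = 5. Backtracking from cell (5, 8) with preference match > replace > insert > delete,
then listing the resulting alignment 'bdaeb' -> 'daecdcdb' left to right:
  Step 1: delete 'b'
  Step 2: keep 'd'
  Step 3: keep 'a'
  Step 4: keep 'e'
  Step 5: insert 'c' [insertion #1]
  Step 6: insert 'd' [insertion #2]
  Step 7: insert 'c' [insertion #3]
  Step 8: insert 'd' [insertion #4]
  Step 9: keep 'b'
Total insertions: 4

4


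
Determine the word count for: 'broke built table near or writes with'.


Counting words by splitting on spaces:
  Word 1: 'broke'
  Word 2: 'built'
  Word 3: 'table'
  Word 4: 'near'
  Word 5: 'or'
  Word 6: 'writes'
  Word 7: 'with'
Total words: 7

7


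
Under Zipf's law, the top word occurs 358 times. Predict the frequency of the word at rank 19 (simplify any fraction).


Zipf's law: freq(rank) = f1 / rank
f1 = 358, rank = 19
freq = 358 / 19
GCD(358, 19) = 1
Simplified: 358/19

358/19


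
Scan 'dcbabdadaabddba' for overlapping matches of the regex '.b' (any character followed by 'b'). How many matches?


Pattern: .b means any character followed by 'b'.
Scanning 'dcbabdadaabddba' position-by-position:
  Pos 0: window 'dc' -> no
  Pos 1: window 'cb' -> MATCH
  Pos 2: window 'ba' -> no
  Pos 3: window 'ab' -> MATCH
  Pos 4: window 'bd' -> no
  Pos 5: window 'da' -> no
  Pos 6: window 'ad' -> no
  Pos 7: window 'da' -> no
  Pos 8: window 'aa' -> no
  Pos 9: window 'ab' -> MATCH
  Pos 10: window 'bd' -> no
  Pos 11: window 'dd' -> no
  Pos 12: window 'db' -> MATCH
  Pos 13: window 'ba' -> no
  Pos 14: window 'a' -> no
Total matches: 4

4


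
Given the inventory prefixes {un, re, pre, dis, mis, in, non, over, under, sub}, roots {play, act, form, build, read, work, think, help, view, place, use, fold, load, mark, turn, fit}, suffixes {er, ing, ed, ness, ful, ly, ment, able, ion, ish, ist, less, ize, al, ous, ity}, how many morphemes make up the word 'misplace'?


Segmenting 'misplace' against the inventory:
  'mis' -> prefix (morpheme 1)
  'place' -> root (morpheme 2)
Total morphemes: 2

2


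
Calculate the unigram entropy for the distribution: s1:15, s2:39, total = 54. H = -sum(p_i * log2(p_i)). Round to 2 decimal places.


Computing entropy H = -sum(p_i * log2(p_i)):
  s1: p = 15/54 = 0.2778, -p*log2(p) = 0.5133
  s2: p = 39/54 = 0.7222, -p*log2(p) = 0.3391
H = sum of terms = 0.8524
Rounded to 2 decimals: 0.85

0.85


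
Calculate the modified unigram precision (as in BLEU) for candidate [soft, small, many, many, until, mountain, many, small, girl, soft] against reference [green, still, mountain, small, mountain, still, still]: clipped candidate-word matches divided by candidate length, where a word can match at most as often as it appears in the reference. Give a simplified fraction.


Reference word counts: {'green': 1, 'mountain': 2, 'small': 1, 'still': 3}
Checking each candidate word (with clipping):
  'soft' -> not in reference -> no match (matches: 0)
  'small' -> in reference (ref count 1, used 1/1) -> match (matches: 1)
  'many' -> not in reference -> no match (matches: 1)
  'many' -> not in reference -> no match (matches: 1)
  'until' -> not in reference -> no match (matches: 1)
  'mountain' -> in reference (ref count 2, used 1/2) -> match (matches: 2)
  'many' -> not in reference -> no match (matches: 2)
  'small' -> ref count 1 already used up (1/1) -> clipped, no match (matches: 2)
  'girl' -> not in reference -> no match (matches: 2)
  'soft' -> not in reference -> no match (matches: 2)
Clipped matches: 2, Candidate length: 10
Precision = 2/10 = 1/5

1/5


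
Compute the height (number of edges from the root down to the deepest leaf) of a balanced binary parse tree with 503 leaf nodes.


In a balanced binary tree with n leaves the deepest leaf is ceil(log2(n)) edges below the root.
log2(503) = 8.9744
ceil(8.9744) = 9
height (edges) = 9

9


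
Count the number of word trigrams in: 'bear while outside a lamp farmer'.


Word trigrams from [6] words:
  Trigram 1: (bear while outside)
  Trigram 2: (while outside a)
  Trigram 3: (outside a lamp)
  Trigram 4: (a lamp farmer)
Total word trigrams: 6 - 2 = 4

4
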